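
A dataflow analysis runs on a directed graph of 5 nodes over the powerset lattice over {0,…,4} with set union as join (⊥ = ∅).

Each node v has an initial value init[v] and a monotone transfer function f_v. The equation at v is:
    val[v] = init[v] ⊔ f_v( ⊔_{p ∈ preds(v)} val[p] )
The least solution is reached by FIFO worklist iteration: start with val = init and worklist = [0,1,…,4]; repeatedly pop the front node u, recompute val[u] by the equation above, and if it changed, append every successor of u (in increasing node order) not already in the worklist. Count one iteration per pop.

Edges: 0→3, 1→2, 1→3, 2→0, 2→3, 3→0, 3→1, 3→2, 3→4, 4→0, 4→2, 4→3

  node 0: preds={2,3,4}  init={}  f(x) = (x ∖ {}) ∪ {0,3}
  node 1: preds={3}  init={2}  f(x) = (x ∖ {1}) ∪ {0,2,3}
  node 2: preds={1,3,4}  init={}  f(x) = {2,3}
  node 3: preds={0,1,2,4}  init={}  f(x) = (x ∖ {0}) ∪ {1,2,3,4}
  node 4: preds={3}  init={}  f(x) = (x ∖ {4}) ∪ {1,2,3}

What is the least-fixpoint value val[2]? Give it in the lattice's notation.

Worklist (9 pops):
  #1 pop 0: in={} → {0,3} (was {}); enqueue []
  #2 pop 1: in={} → {0,2,3} (was {2}); enqueue []
  #3 pop 2: in={0,2,3} → {2,3} (was {}); enqueue [0]
  #4 pop 3: in={0,2,3} → {1,2,3,4} (was {}); enqueue [1,2]
  #5 pop 4: in={1,2,3,4} → {1,2,3} (was {}); enqueue [3]
  #6 pop 0: in={1,2,3,4} → {0,1,2,3,4} (was {0,3}); enqueue []
  #7 pop 1: in={1,2,3,4} → {0,2,3,4} (was {0,2,3}); enqueue []
  #8 pop 2: in={0,1,2,3,4} → {2,3} (no change)
  #9 pop 3: in={0,1,2,3,4} → {1,2,3,4} (no change)

Fixpoint:
  val[0] = {0,1,2,3,4}
  val[1] = {0,2,3,4}
  val[2] = {2,3}
  val[3] = {1,2,3,4}
  val[4] = {1,2,3}

{2,3}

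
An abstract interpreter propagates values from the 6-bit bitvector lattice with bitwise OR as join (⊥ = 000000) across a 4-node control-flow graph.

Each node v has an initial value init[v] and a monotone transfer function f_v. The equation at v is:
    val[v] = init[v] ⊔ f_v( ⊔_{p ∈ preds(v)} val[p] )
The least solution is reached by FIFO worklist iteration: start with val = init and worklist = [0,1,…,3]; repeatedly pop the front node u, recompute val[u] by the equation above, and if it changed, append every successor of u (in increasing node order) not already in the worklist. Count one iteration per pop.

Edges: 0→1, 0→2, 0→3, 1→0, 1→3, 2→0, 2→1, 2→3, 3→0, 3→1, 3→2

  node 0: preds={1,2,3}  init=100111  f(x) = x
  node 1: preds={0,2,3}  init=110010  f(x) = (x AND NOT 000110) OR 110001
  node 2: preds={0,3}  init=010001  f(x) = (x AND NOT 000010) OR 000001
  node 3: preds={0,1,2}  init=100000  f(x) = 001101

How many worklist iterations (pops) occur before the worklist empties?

Iteration log — 10 steps:
  step 1. node 0  ⊔preds=110011  new=110111  old=100111  +wl: 
  step 2. node 1  ⊔preds=110111  new=110011  old=110010  +wl: 0
  step 3. node 2  ⊔preds=110111  new=110101  old=010001  +wl: 1
  step 4. node 3  ⊔preds=110111  new=101101  old=100000  +wl: 2
  step 5. node 0  ⊔preds=111111  new=111111  old=110111  +wl: 3
  step 6. node 1  ⊔preds=111111  new=111011  old=110011  +wl: 0
  step 7. node 2  ⊔preds=111111  new=111101  old=110101  +wl: 1
  step 8. node 3  ⊔preds=111111  new=101101  stable
  step 9. node 0  ⊔preds=111111  new=111111  stable
  step 10. node 1  ⊔preds=111111  new=111011  stable

Least fixpoint reached:
  node 0: 111111
  node 1: 111011
  node 2: 111101
  node 3: 101101

10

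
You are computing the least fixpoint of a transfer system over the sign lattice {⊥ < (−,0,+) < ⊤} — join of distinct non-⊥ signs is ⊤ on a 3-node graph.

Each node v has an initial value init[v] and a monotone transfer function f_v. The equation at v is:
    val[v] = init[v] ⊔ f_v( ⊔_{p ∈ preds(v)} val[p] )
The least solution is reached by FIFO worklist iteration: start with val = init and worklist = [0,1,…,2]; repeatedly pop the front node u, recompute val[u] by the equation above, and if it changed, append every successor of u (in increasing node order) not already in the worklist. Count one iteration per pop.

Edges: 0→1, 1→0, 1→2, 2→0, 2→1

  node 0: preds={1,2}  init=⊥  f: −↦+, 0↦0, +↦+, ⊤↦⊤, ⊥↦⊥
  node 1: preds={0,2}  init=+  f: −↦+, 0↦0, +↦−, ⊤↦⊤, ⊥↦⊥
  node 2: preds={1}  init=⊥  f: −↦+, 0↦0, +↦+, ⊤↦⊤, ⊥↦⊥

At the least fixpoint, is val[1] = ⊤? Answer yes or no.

yes

Worklist (5 pops):
  #1 pop 0: in=+ → + (was ⊥); enqueue []
  #2 pop 1: in=+ → ⊤ (was +); enqueue [0]
  #3 pop 2: in=⊤ → ⊤ (was ⊥); enqueue [1]
  #4 pop 0: in=⊤ → ⊤ (was +); enqueue []
  #5 pop 1: in=⊤ → ⊤ (no change)

Fixpoint:
  val[0] = ⊤
  val[1] = ⊤
  val[2] = ⊤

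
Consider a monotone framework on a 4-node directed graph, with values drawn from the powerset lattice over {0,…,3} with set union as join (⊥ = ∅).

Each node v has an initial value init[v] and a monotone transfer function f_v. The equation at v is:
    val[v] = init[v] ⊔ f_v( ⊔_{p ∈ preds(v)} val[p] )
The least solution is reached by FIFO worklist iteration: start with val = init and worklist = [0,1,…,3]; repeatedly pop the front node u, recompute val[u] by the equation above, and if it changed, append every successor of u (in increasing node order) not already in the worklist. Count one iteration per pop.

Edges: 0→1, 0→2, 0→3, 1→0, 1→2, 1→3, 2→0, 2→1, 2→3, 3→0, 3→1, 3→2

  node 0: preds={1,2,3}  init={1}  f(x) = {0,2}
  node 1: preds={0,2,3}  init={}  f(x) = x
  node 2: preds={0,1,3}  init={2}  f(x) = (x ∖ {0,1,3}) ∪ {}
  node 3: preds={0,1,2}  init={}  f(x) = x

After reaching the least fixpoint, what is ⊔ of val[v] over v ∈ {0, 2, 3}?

Trace (7 dequeues):
  [1] u=0 | in {2} | out {0,1,2} | prev {1} | push {}
  [2] u=1 | in {0,1,2} | out {0,1,2} | prev {} | push {0}
  [3] u=2 | in {0,1,2} | out {2} | ==
  [4] u=3 | in {0,1,2} | out {0,1,2} | prev {} | push {1,2}
  [5] u=0 | in {0,1,2} | out {0,1,2} | ==
  [6] u=1 | in {0,1,2} | out {0,1,2} | ==
  [7] u=2 | in {0,1,2} | out {2} | ==

Converged values:
  [0] {0,1,2}
  [1] {0,1,2}
  [2] {2}
  [3] {0,1,2}

{0,1,2}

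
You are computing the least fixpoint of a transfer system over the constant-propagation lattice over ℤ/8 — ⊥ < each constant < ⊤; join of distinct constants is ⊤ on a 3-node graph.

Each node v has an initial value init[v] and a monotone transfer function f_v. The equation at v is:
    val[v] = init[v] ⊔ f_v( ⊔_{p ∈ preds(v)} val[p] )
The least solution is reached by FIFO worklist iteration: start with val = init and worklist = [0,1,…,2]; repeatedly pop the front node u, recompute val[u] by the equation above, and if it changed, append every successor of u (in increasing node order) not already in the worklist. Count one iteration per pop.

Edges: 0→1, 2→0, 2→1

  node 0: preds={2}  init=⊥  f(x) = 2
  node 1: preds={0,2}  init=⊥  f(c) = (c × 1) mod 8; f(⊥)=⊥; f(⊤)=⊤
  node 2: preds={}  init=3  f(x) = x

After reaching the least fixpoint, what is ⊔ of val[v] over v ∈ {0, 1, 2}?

Worklist (3 pops):
  #1 pop 0: in=3 → 2 (was ⊥); enqueue []
  #2 pop 1: in=⊤ → ⊤ (was ⊥); enqueue []
  #3 pop 2: in=⊥ → 3 (no change)

Fixpoint:
  val[0] = 2
  val[1] = ⊤
  val[2] = 3

⊤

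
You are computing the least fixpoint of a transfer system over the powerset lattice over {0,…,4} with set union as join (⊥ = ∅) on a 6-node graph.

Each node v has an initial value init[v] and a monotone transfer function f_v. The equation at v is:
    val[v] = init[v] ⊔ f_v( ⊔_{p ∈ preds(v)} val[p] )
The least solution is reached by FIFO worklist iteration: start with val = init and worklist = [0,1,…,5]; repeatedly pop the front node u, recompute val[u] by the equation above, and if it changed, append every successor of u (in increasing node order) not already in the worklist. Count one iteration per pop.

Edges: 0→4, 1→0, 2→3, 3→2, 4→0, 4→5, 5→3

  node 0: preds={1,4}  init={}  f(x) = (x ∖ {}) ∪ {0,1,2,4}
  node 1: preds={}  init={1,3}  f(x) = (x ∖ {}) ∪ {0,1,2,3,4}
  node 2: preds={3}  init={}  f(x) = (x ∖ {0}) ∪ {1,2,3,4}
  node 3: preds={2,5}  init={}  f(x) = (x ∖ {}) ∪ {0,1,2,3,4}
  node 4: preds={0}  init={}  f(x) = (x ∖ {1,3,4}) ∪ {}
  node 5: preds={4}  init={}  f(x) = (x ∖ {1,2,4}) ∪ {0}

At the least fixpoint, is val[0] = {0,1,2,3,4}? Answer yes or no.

yes

Iteration log — 9 steps:
  step 1. node 0  ⊔preds={1,3}  new={0,1,2,3,4}  old={}  +wl: 
  step 2. node 1  ⊔preds={}  new={0,1,2,3,4}  old={1,3}  +wl: 0
  step 3. node 2  ⊔preds={}  new={1,2,3,4}  old={}  +wl: 
  step 4. node 3  ⊔preds={1,2,3,4}  new={0,1,2,3,4}  old={}  +wl: 2
  step 5. node 4  ⊔preds={0,1,2,3,4}  new={0,2}  old={}  +wl: 
  step 6. node 5  ⊔preds={0,2}  new={0}  old={}  +wl: 3
  step 7. node 0  ⊔preds={0,1,2,3,4}  new={0,1,2,3,4}  stable
  step 8. node 2  ⊔preds={0,1,2,3,4}  new={1,2,3,4}  stable
  step 9. node 3  ⊔preds={0,1,2,3,4}  new={0,1,2,3,4}  stable

Least fixpoint reached:
  node 0: {0,1,2,3,4}
  node 1: {0,1,2,3,4}
  node 2: {1,2,3,4}
  node 3: {0,1,2,3,4}
  node 4: {0,2}
  node 5: {0}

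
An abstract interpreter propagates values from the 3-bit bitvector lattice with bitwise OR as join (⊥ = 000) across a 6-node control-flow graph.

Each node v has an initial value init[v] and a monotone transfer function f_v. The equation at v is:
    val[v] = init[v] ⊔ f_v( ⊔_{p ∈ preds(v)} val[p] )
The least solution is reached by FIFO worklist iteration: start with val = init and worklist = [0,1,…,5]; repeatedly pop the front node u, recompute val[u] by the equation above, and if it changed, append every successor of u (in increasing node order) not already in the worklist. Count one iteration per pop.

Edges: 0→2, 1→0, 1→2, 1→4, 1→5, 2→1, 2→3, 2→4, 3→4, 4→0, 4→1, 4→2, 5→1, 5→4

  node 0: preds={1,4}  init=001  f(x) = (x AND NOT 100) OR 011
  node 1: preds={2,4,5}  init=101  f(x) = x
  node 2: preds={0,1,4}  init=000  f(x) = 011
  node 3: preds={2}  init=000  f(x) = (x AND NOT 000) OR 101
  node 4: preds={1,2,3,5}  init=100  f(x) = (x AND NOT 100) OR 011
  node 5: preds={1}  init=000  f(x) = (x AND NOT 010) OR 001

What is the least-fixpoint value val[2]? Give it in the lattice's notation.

Iteration log — 11 steps:
  step 1. node 0  ⊔preds=101  new=011  old=001  +wl: 
  step 2. node 1  ⊔preds=100  new=101  stable
  step 3. node 2  ⊔preds=111  new=011  old=000  +wl: 1
  step 4. node 3  ⊔preds=011  new=111  old=000  +wl: 
  step 5. node 4  ⊔preds=111  new=111  old=100  +wl: 0,2
  step 6. node 5  ⊔preds=101  new=101  old=000  +wl: 4
  step 7. node 1  ⊔preds=111  new=111  old=101  +wl: 5
  step 8. node 0  ⊔preds=111  new=011  stable
  step 9. node 2  ⊔preds=111  new=011  stable
  step 10. node 4  ⊔preds=111  new=111  stable
  step 11. node 5  ⊔preds=111  new=101  stable

Least fixpoint reached:
  node 0: 011
  node 1: 111
  node 2: 011
  node 3: 111
  node 4: 111
  node 5: 101

011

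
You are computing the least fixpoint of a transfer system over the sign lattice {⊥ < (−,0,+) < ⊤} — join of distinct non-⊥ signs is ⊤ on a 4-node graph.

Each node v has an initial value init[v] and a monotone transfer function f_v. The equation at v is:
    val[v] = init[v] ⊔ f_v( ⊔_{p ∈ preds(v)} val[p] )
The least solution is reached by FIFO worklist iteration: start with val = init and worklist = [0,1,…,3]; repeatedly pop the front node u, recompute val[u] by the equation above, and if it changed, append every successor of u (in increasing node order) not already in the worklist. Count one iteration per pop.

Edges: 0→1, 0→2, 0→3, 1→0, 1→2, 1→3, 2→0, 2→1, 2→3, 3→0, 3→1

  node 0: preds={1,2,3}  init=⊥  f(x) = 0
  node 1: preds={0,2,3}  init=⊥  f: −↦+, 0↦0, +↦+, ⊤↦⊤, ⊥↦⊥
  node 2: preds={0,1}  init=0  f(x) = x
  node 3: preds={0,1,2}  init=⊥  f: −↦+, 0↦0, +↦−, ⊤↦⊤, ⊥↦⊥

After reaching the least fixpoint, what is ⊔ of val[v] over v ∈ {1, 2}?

0

Trace (6 dequeues):
  [1] u=0 | in 0 | out 0 | prev ⊥ | push {}
  [2] u=1 | in 0 | out 0 | prev ⊥ | push {0}
  [3] u=2 | in 0 | out 0 | ==
  [4] u=3 | in 0 | out 0 | prev ⊥ | push {1}
  [5] u=0 | in 0 | out 0 | ==
  [6] u=1 | in 0 | out 0 | ==

Converged values:
  [0] 0
  [1] 0
  [2] 0
  [3] 0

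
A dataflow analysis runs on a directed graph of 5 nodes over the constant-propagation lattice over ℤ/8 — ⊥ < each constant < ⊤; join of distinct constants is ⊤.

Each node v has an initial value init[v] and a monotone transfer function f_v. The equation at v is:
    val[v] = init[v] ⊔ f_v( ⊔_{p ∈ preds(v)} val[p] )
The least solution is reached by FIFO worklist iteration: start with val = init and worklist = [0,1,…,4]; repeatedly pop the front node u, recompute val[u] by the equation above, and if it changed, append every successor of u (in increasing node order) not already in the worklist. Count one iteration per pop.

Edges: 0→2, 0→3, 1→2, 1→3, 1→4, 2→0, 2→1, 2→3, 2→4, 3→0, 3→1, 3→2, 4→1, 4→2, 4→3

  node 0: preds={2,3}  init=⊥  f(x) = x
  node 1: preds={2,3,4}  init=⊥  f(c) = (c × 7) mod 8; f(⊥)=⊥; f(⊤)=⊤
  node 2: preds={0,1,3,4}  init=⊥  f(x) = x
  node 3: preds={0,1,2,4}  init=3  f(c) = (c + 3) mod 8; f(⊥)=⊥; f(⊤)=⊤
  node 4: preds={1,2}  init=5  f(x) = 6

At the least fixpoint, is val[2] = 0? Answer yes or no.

Trace (9 dequeues):
  [1] u=0 | in 3 | out 3 | prev ⊥ | push {}
  [2] u=1 | in ⊤ | out ⊤ | prev ⊥ | push {}
  [3] u=2 | in ⊤ | out ⊤ | prev ⊥ | push {0,1}
  [4] u=3 | in ⊤ | out ⊤ | prev 3 | push {2}
  [5] u=4 | in ⊤ | out ⊤ | prev 5 | push {3}
  [6] u=0 | in ⊤ | out ⊤ | prev 3 | push {}
  [7] u=1 | in ⊤ | out ⊤ | ==
  [8] u=2 | in ⊤ | out ⊤ | ==
  [9] u=3 | in ⊤ | out ⊤ | ==

Converged values:
  [0] ⊤
  [1] ⊤
  [2] ⊤
  [3] ⊤
  [4] ⊤

no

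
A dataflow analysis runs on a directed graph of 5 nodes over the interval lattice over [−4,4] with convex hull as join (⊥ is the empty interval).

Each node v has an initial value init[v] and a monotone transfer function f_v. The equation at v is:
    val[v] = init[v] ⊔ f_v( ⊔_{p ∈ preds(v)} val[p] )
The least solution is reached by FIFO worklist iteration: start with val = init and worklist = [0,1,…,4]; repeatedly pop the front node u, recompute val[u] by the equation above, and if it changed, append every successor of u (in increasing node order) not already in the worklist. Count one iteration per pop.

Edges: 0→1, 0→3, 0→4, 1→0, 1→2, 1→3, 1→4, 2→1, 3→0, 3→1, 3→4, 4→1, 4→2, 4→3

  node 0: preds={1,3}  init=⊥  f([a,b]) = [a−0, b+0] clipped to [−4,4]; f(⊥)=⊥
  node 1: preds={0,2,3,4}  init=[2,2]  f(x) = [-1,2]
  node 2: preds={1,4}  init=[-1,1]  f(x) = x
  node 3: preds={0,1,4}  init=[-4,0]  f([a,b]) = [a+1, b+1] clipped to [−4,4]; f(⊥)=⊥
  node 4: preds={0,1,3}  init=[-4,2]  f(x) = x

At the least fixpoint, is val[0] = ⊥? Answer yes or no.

no

Iteration log — 16 steps:
  step 1. node 0  ⊔preds=[-4,2]  new=[-4,2]  old=⊥  +wl: 
  step 2. node 1  ⊔preds=[-4,2]  new=[-1,2]  old=[2,2]  +wl: 0
  step 3. node 2  ⊔preds=[-4,2]  new=[-4,2]  old=[-1,1]  +wl: 1
  step 4. node 3  ⊔preds=[-4,2]  new=[-4,3]  old=[-4,0]  +wl: 
  step 5. node 4  ⊔preds=[-4,3]  new=[-4,3]  old=[-4,2]  +wl: 2,3
  step 6. node 0  ⊔preds=[-4,3]  new=[-4,3]  old=[-4,2]  +wl: 4
  step 7. node 1  ⊔preds=[-4,3]  new=[-1,2]  stable
  step 8. node 2  ⊔preds=[-4,3]  new=[-4,3]  old=[-4,2]  +wl: 1
  step 9. node 3  ⊔preds=[-4,3]  new=[-4,4]  old=[-4,3]  +wl: 0
  step 10. node 4  ⊔preds=[-4,4]  new=[-4,4]  old=[-4,3]  +wl: 2,3
  step 11. node 1  ⊔preds=[-4,4]  new=[-1,2]  stable
  step 12. node 0  ⊔preds=[-4,4]  new=[-4,4]  old=[-4,3]  +wl: 1,4
  step 13. node 2  ⊔preds=[-4,4]  new=[-4,4]  old=[-4,3]  +wl: 
  step 14. node 3  ⊔preds=[-4,4]  new=[-4,4]  stable
  step 15. node 1  ⊔preds=[-4,4]  new=[-1,2]  stable
  step 16. node 4  ⊔preds=[-4,4]  new=[-4,4]  stable

Least fixpoint reached:
  node 0: [-4,4]
  node 1: [-1,2]
  node 2: [-4,4]
  node 3: [-4,4]
  node 4: [-4,4]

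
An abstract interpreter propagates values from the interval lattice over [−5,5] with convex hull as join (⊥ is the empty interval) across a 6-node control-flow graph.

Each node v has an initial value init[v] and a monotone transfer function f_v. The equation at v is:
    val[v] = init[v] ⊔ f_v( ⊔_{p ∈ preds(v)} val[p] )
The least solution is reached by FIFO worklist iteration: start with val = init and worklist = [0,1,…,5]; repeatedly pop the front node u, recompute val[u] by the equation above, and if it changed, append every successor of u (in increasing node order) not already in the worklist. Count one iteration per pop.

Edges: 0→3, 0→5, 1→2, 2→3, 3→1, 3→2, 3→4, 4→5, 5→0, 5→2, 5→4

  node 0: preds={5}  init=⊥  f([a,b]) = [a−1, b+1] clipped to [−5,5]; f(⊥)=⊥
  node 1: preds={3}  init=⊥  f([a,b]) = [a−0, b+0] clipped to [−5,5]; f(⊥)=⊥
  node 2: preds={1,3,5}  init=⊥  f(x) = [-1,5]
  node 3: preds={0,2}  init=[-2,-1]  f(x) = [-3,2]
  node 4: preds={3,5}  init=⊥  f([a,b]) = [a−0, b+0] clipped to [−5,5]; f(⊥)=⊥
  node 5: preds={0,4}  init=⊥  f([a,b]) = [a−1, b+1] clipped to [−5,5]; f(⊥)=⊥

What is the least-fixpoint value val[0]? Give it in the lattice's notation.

Worklist (17 pops):
  #1 pop 0: in=⊥ → ⊥ (no change)
  #2 pop 1: in=[-2,-1] → [-2,-1] (was ⊥); enqueue []
  #3 pop 2: in=[-2,-1] → [-1,5] (was ⊥); enqueue []
  #4 pop 3: in=[-1,5] → [-3,2] (was [-2,-1]); enqueue [1,2]
  #5 pop 4: in=[-3,2] → [-3,2] (was ⊥); enqueue []
  #6 pop 5: in=[-3,2] → [-4,3] (was ⊥); enqueue [0,4]
  #7 pop 1: in=[-3,2] → [-3,2] (was [-2,-1]); enqueue []
  #8 pop 2: in=[-4,3] → [-1,5] (no change)
  #9 pop 0: in=[-4,3] → [-5,4] (was ⊥); enqueue [3,5]
  #10 pop 4: in=[-4,3] → [-4,3] (was [-3,2]); enqueue []
  #11 pop 3: in=[-5,5] → [-3,2] (no change)
  #12 pop 5: in=[-5,4] → [-5,5] (was [-4,3]); enqueue [0,2,4]
  #13 pop 0: in=[-5,5] → [-5,5] (was [-5,4]); enqueue [3,5]
  #14 pop 2: in=[-5,5] → [-1,5] (no change)
  #15 pop 4: in=[-5,5] → [-5,5] (was [-4,3]); enqueue []
  #16 pop 3: in=[-5,5] → [-3,2] (no change)
  #17 pop 5: in=[-5,5] → [-5,5] (no change)

Fixpoint:
  val[0] = [-5,5]
  val[1] = [-3,2]
  val[2] = [-1,5]
  val[3] = [-3,2]
  val[4] = [-5,5]
  val[5] = [-5,5]

[-5,5]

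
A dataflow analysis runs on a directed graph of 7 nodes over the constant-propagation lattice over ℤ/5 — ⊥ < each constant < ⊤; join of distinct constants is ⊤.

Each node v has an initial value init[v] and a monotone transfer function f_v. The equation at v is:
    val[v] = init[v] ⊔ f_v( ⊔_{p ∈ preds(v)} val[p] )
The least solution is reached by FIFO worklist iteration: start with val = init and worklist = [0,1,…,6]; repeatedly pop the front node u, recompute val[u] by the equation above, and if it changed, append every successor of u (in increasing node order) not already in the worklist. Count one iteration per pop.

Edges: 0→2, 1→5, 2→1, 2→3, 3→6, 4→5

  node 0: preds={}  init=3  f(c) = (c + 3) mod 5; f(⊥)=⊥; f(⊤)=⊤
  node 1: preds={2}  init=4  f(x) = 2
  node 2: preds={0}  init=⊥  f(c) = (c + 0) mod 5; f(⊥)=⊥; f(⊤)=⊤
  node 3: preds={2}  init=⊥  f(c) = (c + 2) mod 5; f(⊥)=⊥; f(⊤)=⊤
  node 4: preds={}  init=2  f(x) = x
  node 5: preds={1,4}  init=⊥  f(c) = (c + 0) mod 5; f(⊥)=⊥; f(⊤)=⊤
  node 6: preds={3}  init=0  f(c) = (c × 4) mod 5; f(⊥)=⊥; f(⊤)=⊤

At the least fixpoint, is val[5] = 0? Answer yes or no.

no

Iteration log — 8 steps:
  step 1. node 0  ⊔preds=⊥  new=3  stable
  step 2. node 1  ⊔preds=⊥  new=⊤  old=4  +wl: 
  step 3. node 2  ⊔preds=3  new=3  old=⊥  +wl: 1
  step 4. node 3  ⊔preds=3  new=0  old=⊥  +wl: 
  step 5. node 4  ⊔preds=⊥  new=2  stable
  step 6. node 5  ⊔preds=⊤  new=⊤  old=⊥  +wl: 
  step 7. node 6  ⊔preds=0  new=0  stable
  step 8. node 1  ⊔preds=3  new=⊤  stable

Least fixpoint reached:
  node 0: 3
  node 1: ⊤
  node 2: 3
  node 3: 0
  node 4: 2
  node 5: ⊤
  node 6: 0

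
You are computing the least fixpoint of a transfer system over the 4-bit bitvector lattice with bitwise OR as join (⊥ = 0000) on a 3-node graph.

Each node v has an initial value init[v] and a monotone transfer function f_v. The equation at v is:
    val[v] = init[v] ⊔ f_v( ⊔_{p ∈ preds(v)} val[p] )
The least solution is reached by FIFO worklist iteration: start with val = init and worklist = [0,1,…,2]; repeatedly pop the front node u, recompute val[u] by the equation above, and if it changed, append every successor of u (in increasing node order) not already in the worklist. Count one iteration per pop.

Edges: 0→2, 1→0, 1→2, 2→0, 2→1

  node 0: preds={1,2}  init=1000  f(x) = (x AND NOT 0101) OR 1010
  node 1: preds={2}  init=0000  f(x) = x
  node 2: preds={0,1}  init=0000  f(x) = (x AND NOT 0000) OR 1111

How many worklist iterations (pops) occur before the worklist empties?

Worklist (7 pops):
  #1 pop 0: in=0000 → 1010 (was 1000); enqueue []
  #2 pop 1: in=0000 → 0000 (no change)
  #3 pop 2: in=1010 → 1111 (was 0000); enqueue [0,1]
  #4 pop 0: in=1111 → 1010 (no change)
  #5 pop 1: in=1111 → 1111 (was 0000); enqueue [0,2]
  #6 pop 0: in=1111 → 1010 (no change)
  #7 pop 2: in=1111 → 1111 (no change)

Fixpoint:
  val[0] = 1010
  val[1] = 1111
  val[2] = 1111

7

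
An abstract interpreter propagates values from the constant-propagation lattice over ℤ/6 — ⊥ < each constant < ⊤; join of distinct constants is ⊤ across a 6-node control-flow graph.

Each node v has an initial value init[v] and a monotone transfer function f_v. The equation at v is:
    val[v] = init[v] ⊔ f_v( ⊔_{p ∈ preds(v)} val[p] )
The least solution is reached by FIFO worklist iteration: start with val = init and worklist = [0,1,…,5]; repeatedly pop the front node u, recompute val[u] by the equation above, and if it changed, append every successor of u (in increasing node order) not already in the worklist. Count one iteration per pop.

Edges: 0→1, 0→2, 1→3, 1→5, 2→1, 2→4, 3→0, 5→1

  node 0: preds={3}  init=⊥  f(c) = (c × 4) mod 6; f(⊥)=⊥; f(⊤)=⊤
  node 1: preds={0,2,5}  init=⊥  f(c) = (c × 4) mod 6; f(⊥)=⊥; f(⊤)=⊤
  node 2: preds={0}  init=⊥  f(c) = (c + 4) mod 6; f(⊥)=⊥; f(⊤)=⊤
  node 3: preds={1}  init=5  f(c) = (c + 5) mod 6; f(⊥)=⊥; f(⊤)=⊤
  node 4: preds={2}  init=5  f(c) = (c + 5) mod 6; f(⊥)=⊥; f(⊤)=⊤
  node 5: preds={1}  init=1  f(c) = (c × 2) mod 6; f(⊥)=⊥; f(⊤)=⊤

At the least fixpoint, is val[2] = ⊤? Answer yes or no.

Trace (12 dequeues):
  [1] u=0 | in 5 | out 2 | prev ⊥ | push {}
  [2] u=1 | in ⊤ | out ⊤ | prev ⊥ | push {}
  [3] u=2 | in 2 | out 0 | prev ⊥ | push {1}
  [4] u=3 | in ⊤ | out ⊤ | prev 5 | push {0}
  [5] u=4 | in 0 | out 5 | ==
  [6] u=5 | in ⊤ | out ⊤ | prev 1 | push {}
  [7] u=1 | in ⊤ | out ⊤ | ==
  [8] u=0 | in ⊤ | out ⊤ | prev 2 | push {1,2}
  [9] u=1 | in ⊤ | out ⊤ | ==
  [10] u=2 | in ⊤ | out ⊤ | prev 0 | push {1,4}
  [11] u=1 | in ⊤ | out ⊤ | ==
  [12] u=4 | in ⊤ | out ⊤ | prev 5 | push {}

Converged values:
  [0] ⊤
  [1] ⊤
  [2] ⊤
  [3] ⊤
  [4] ⊤
  [5] ⊤

yes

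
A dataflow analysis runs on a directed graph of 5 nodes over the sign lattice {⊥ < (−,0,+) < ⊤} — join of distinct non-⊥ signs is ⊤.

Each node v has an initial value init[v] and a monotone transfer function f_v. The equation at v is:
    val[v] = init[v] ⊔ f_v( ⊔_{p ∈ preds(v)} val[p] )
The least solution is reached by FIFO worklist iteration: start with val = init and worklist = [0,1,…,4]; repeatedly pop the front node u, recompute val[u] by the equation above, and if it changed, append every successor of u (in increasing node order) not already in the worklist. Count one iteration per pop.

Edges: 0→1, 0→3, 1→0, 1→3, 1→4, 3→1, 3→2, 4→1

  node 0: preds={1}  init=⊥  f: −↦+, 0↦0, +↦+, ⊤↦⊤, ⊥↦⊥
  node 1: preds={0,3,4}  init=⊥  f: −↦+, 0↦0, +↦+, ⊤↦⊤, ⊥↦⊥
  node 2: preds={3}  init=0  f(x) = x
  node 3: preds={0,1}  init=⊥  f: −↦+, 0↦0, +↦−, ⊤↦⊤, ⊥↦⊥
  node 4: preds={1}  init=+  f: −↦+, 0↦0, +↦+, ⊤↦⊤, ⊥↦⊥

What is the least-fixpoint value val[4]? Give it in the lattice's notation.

⊤

Trace (14 dequeues):
  [1] u=0 | in ⊥ | out ⊥ | ==
  [2] u=1 | in + | out + | prev ⊥ | push {0}
  [3] u=2 | in ⊥ | out 0 | ==
  [4] u=3 | in + | out − | prev ⊥ | push {1,2}
  [5] u=4 | in + | out + | ==
  [6] u=0 | in + | out + | prev ⊥ | push {3}
  [7] u=1 | in ⊤ | out ⊤ | prev + | push {0,4}
  [8] u=2 | in − | out ⊤ | prev 0 | push {}
  [9] u=3 | in ⊤ | out ⊤ | prev − | push {1,2}
  [10] u=0 | in ⊤ | out ⊤ | prev + | push {3}
  [11] u=4 | in ⊤ | out ⊤ | prev + | push {}
  [12] u=1 | in ⊤ | out ⊤ | ==
  [13] u=2 | in ⊤ | out ⊤ | ==
  [14] u=3 | in ⊤ | out ⊤ | ==

Converged values:
  [0] ⊤
  [1] ⊤
  [2] ⊤
  [3] ⊤
  [4] ⊤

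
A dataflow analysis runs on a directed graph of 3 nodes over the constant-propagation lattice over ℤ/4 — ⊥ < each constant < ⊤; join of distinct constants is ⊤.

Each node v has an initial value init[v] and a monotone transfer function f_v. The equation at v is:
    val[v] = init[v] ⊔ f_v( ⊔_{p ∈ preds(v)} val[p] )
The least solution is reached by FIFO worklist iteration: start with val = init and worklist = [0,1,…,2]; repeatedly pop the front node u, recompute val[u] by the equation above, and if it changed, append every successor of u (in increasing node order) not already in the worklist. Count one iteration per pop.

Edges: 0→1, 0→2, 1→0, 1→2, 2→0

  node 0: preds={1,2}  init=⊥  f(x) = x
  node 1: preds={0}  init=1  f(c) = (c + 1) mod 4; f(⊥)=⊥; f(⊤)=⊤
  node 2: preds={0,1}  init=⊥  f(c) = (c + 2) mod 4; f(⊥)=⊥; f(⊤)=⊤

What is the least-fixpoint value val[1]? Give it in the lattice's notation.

⊤

Worklist (6 pops):
  #1 pop 0: in=1 → 1 (was ⊥); enqueue []
  #2 pop 1: in=1 → ⊤ (was 1); enqueue [0]
  #3 pop 2: in=⊤ → ⊤ (was ⊥); enqueue []
  #4 pop 0: in=⊤ → ⊤ (was 1); enqueue [1,2]
  #5 pop 1: in=⊤ → ⊤ (no change)
  #6 pop 2: in=⊤ → ⊤ (no change)

Fixpoint:
  val[0] = ⊤
  val[1] = ⊤
  val[2] = ⊤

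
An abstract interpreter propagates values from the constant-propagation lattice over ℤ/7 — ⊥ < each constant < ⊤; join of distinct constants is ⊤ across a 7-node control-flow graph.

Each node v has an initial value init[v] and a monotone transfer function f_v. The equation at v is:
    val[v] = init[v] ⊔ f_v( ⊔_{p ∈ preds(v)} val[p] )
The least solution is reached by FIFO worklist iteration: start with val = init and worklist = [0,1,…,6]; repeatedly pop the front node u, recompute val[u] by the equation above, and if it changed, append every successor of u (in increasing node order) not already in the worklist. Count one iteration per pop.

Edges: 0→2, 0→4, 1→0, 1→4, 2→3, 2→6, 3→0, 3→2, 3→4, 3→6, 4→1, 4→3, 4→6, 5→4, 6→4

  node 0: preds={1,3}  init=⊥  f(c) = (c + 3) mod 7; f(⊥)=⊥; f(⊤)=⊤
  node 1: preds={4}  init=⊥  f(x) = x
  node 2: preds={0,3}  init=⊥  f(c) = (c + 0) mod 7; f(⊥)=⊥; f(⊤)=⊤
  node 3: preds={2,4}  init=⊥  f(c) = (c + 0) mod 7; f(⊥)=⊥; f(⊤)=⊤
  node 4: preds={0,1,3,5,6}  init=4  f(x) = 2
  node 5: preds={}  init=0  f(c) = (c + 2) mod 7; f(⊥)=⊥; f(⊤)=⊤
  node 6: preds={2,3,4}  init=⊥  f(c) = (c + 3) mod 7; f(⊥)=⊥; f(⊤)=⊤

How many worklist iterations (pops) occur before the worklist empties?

Trace (16 dequeues):
  [1] u=0 | in ⊥ | out ⊥ | ==
  [2] u=1 | in 4 | out 4 | prev ⊥ | push {0}
  [3] u=2 | in ⊥ | out ⊥ | ==
  [4] u=3 | in 4 | out 4 | prev ⊥ | push {2}
  [5] u=4 | in ⊤ | out ⊤ | prev 4 | push {1,3}
  [6] u=5 | in ⊥ | out 0 | ==
  [7] u=6 | in ⊤ | out ⊤ | prev ⊥ | push {4}
  [8] u=0 | in 4 | out 0 | prev ⊥ | push {}
  [9] u=2 | in ⊤ | out ⊤ | prev ⊥ | push {6}
  [10] u=1 | in ⊤ | out ⊤ | prev 4 | push {0}
  [11] u=3 | in ⊤ | out ⊤ | prev 4 | push {2}
  [12] u=4 | in ⊤ | out ⊤ | ==
  [13] u=6 | in ⊤ | out ⊤ | ==
  [14] u=0 | in ⊤ | out ⊤ | prev 0 | push {4}
  [15] u=2 | in ⊤ | out ⊤ | ==
  [16] u=4 | in ⊤ | out ⊤ | ==

Converged values:
  [0] ⊤
  [1] ⊤
  [2] ⊤
  [3] ⊤
  [4] ⊤
  [5] 0
  [6] ⊤

16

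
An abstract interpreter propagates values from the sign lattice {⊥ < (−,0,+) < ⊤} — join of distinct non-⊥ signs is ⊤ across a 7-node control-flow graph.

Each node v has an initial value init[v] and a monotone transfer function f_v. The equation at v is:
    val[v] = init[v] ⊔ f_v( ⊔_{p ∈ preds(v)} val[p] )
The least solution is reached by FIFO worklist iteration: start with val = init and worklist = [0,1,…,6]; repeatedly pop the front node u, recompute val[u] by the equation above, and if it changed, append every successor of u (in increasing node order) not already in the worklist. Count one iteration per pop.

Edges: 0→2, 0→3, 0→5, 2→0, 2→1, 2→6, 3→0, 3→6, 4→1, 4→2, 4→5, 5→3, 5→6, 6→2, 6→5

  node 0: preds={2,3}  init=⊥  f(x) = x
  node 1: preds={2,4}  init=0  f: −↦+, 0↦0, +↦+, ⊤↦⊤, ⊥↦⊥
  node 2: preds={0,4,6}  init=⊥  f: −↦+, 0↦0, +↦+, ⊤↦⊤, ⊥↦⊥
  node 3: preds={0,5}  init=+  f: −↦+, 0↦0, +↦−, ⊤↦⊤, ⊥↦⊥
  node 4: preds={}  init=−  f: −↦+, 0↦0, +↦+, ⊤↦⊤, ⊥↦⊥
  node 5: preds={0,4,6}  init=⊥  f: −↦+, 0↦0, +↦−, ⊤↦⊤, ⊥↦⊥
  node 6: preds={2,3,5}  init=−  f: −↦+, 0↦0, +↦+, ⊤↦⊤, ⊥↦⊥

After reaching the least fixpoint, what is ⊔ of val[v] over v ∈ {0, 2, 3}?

⊤

Trace (12 dequeues):
  [1] u=0 | in + | out + | prev ⊥ | push {}
  [2] u=1 | in − | out ⊤ | prev 0 | push {}
  [3] u=2 | in ⊤ | out ⊤ | prev ⊥ | push {0,1}
  [4] u=3 | in + | out ⊤ | prev + | push {}
  [5] u=4 | in ⊥ | out − | ==
  [6] u=5 | in ⊤ | out ⊤ | prev ⊥ | push {3}
  [7] u=6 | in ⊤ | out ⊤ | prev − | push {2,5}
  [8] u=0 | in ⊤ | out ⊤ | prev + | push {}
  [9] u=1 | in ⊤ | out ⊤ | ==
  [10] u=3 | in ⊤ | out ⊤ | ==
  [11] u=2 | in ⊤ | out ⊤ | ==
  [12] u=5 | in ⊤ | out ⊤ | ==

Converged values:
  [0] ⊤
  [1] ⊤
  [2] ⊤
  [3] ⊤
  [4] −
  [5] ⊤
  [6] ⊤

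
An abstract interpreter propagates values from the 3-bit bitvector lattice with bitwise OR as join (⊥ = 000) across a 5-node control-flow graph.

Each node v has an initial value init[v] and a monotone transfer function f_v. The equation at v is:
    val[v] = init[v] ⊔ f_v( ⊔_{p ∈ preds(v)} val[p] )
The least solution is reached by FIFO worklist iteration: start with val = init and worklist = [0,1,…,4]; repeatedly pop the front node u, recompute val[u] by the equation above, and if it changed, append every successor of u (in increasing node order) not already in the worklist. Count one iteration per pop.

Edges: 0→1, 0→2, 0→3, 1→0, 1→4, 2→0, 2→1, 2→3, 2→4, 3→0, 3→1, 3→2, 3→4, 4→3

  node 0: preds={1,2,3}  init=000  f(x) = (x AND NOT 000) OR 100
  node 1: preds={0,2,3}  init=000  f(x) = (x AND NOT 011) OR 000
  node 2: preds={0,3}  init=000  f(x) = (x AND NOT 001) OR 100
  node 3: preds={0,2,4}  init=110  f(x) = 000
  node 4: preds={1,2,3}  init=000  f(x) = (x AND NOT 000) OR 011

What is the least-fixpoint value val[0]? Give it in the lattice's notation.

110

Iteration log — 8 steps:
  step 1. node 0  ⊔preds=110  new=110  old=000  +wl: 
  step 2. node 1  ⊔preds=110  new=100  old=000  +wl: 0
  step 3. node 2  ⊔preds=110  new=110  old=000  +wl: 1
  step 4. node 3  ⊔preds=110  new=110  stable
  step 5. node 4  ⊔preds=110  new=111  old=000  +wl: 3
  step 6. node 0  ⊔preds=110  new=110  stable
  step 7. node 1  ⊔preds=110  new=100  stable
  step 8. node 3  ⊔preds=111  new=110  stable

Least fixpoint reached:
  node 0: 110
  node 1: 100
  node 2: 110
  node 3: 110
  node 4: 111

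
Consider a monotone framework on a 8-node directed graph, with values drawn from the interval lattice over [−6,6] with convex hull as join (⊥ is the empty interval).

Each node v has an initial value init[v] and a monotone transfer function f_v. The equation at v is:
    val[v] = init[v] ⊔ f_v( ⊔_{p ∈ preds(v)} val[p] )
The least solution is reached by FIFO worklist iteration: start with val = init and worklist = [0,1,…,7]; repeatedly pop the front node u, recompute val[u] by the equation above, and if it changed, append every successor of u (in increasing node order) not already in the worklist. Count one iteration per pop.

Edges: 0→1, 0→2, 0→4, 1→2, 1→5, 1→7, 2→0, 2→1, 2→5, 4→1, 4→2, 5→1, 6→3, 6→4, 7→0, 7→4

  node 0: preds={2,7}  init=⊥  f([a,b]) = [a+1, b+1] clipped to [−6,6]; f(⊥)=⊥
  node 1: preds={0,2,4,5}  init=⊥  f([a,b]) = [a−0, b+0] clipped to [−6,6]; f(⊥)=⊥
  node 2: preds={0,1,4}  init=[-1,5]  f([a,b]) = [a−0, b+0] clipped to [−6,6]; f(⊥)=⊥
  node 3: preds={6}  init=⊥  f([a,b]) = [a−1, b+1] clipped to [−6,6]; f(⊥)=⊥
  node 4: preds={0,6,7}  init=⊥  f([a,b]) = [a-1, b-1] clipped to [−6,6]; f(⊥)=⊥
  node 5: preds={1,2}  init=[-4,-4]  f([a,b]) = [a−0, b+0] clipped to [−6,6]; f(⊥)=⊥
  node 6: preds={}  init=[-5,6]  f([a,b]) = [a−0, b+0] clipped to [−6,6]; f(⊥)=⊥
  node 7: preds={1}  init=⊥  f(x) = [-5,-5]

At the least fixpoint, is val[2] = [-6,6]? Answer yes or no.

yes

Trace (18 dequeues):
  [1] u=0 | in [-1,5] | out [0,6] | prev ⊥ | push {}
  [2] u=1 | in [-4,6] | out [-4,6] | prev ⊥ | push {}
  [3] u=2 | in [-4,6] | out [-4,6] | prev [-1,5] | push {0,1}
  [4] u=3 | in [-5,6] | out [-6,6] | prev ⊥ | push {}
  [5] u=4 | in [-5,6] | out [-6,5] | prev ⊥ | push {2}
  [6] u=5 | in [-4,6] | out [-4,6] | prev [-4,-4] | push {}
  [7] u=6 | in ⊥ | out [-5,6] | ==
  [8] u=7 | in [-4,6] | out [-5,-5] | prev ⊥ | push {4}
  [9] u=0 | in [-5,6] | out [-4,6] | prev [0,6] | push {}
  [10] u=1 | in [-6,6] | out [-6,6] | prev [-4,6] | push {5,7}
  [11] u=2 | in [-6,6] | out [-6,6] | prev [-4,6] | push {0,1}
  [12] u=4 | in [-5,6] | out [-6,5] | ==
  [13] u=5 | in [-6,6] | out [-6,6] | prev [-4,6] | push {}
  [14] u=7 | in [-6,6] | out [-5,-5] | ==
  [15] u=0 | in [-6,6] | out [-5,6] | prev [-4,6] | push {2,4}
  [16] u=1 | in [-6,6] | out [-6,6] | ==
  [17] u=2 | in [-6,6] | out [-6,6] | ==
  [18] u=4 | in [-5,6] | out [-6,5] | ==

Converged values:
  [0] [-5,6]
  [1] [-6,6]
  [2] [-6,6]
  [3] [-6,6]
  [4] [-6,5]
  [5] [-6,6]
  [6] [-5,6]
  [7] [-5,-5]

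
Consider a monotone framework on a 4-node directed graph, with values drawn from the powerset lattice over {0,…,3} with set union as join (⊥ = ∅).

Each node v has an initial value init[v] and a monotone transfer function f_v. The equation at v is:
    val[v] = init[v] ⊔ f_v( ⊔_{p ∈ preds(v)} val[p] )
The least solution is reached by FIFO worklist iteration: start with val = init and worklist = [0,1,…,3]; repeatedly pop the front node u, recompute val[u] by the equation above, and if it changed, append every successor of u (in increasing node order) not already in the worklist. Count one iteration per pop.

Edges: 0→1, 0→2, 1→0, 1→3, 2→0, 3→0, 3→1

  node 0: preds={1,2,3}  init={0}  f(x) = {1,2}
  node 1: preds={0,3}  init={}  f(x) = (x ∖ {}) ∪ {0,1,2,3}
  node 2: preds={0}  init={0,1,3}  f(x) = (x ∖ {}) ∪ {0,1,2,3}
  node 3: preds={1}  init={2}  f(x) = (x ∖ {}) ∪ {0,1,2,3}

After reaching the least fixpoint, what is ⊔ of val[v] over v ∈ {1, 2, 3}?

Worklist (6 pops):
  #1 pop 0: in={0,1,2,3} → {0,1,2} (was {0}); enqueue []
  #2 pop 1: in={0,1,2} → {0,1,2,3} (was {}); enqueue [0]
  #3 pop 2: in={0,1,2} → {0,1,2,3} (was {0,1,3}); enqueue []
  #4 pop 3: in={0,1,2,3} → {0,1,2,3} (was {2}); enqueue [1]
  #5 pop 0: in={0,1,2,3} → {0,1,2} (no change)
  #6 pop 1: in={0,1,2,3} → {0,1,2,3} (no change)

Fixpoint:
  val[0] = {0,1,2}
  val[1] = {0,1,2,3}
  val[2] = {0,1,2,3}
  val[3] = {0,1,2,3}

{0,1,2,3}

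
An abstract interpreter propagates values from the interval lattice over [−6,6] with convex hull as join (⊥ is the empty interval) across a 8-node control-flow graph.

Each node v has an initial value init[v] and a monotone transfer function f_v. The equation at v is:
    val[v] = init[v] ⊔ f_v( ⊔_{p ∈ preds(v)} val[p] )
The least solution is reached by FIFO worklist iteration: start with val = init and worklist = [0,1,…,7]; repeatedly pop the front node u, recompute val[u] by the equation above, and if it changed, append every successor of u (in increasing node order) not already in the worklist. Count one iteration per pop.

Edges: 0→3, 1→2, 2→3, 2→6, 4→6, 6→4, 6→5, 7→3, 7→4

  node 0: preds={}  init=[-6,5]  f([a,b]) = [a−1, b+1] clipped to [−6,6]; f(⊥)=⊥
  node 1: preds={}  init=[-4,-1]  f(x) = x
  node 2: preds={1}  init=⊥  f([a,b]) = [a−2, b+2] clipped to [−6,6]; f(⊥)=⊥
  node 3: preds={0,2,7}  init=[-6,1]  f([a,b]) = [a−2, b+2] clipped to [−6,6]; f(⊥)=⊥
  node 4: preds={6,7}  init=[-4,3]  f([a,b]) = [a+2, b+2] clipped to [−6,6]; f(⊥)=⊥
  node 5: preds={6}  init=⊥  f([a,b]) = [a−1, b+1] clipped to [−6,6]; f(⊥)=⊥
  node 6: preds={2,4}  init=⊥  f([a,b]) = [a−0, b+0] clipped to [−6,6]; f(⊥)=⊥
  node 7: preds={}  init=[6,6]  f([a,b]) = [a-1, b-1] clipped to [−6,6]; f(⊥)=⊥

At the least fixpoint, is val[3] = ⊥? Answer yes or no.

Iteration log — 10 steps:
  step 1. node 0  ⊔preds=⊥  new=[-6,5]  stable
  step 2. node 1  ⊔preds=⊥  new=[-4,-1]  stable
  step 3. node 2  ⊔preds=[-4,-1]  new=[-6,1]  old=⊥  +wl: 
  step 4. node 3  ⊔preds=[-6,6]  new=[-6,6]  old=[-6,1]  +wl: 
  step 5. node 4  ⊔preds=[6,6]  new=[-4,6]  old=[-4,3]  +wl: 
  step 6. node 5  ⊔preds=⊥  new=⊥  stable
  step 7. node 6  ⊔preds=[-6,6]  new=[-6,6]  old=⊥  +wl: 4,5
  step 8. node 7  ⊔preds=⊥  new=[6,6]  stable
  step 9. node 4  ⊔preds=[-6,6]  new=[-4,6]  stable
  step 10. node 5  ⊔preds=[-6,6]  new=[-6,6]  old=⊥  +wl: 

Least fixpoint reached:
  node 0: [-6,5]
  node 1: [-4,-1]
  node 2: [-6,1]
  node 3: [-6,6]
  node 4: [-4,6]
  node 5: [-6,6]
  node 6: [-6,6]
  node 7: [6,6]

no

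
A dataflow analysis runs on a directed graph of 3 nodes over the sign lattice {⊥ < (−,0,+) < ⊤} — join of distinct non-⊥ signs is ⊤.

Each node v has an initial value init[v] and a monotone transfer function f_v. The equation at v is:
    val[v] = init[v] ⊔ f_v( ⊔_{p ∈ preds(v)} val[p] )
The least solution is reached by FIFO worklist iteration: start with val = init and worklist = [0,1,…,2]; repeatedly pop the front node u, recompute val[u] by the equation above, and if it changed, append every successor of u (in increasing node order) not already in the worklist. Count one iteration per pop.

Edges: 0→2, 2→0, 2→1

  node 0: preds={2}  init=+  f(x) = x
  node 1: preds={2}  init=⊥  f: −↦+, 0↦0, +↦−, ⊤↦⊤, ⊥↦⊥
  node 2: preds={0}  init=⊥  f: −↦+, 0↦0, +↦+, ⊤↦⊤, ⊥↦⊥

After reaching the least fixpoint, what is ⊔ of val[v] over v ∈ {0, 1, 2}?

⊤

Worklist (5 pops):
  #1 pop 0: in=⊥ → + (no change)
  #2 pop 1: in=⊥ → ⊥ (no change)
  #3 pop 2: in=+ → + (was ⊥); enqueue [0,1]
  #4 pop 0: in=+ → + (no change)
  #5 pop 1: in=+ → − (was ⊥); enqueue []

Fixpoint:
  val[0] = +
  val[1] = −
  val[2] = +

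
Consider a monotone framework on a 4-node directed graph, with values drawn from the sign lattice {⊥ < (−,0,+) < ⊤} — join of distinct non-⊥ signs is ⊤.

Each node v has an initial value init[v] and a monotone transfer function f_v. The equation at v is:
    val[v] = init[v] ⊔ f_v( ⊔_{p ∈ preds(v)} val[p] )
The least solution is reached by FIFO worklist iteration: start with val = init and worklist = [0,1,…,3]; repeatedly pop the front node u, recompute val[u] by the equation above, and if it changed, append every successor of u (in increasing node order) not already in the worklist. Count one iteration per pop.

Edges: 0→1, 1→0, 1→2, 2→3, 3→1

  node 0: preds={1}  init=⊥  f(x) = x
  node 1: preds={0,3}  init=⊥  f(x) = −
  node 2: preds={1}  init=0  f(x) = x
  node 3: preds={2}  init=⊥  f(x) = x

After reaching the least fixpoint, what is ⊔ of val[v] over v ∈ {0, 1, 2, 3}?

⊤

Iteration log — 6 steps:
  step 1. node 0  ⊔preds=⊥  new=⊥  stable
  step 2. node 1  ⊔preds=⊥  new=−  old=⊥  +wl: 0
  step 3. node 2  ⊔preds=−  new=⊤  old=0  +wl: 
  step 4. node 3  ⊔preds=⊤  new=⊤  old=⊥  +wl: 1
  step 5. node 0  ⊔preds=−  new=−  old=⊥  +wl: 
  step 6. node 1  ⊔preds=⊤  new=−  stable

Least fixpoint reached:
  node 0: −
  node 1: −
  node 2: ⊤
  node 3: ⊤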